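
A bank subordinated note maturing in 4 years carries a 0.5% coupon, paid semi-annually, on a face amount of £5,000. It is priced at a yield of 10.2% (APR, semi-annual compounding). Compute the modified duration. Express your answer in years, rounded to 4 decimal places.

3.7640 years

Periodic yield y = 0.051. First find Macaulay duration:
  t   CF        PV=CF/(1+0.051)^t    t·PV
  1        12.50        11.8934        11.8934
  2        12.50        11.3163        22.6326
  3        12.50        10.7672        32.3015
  4        12.50        10.2447        40.9788
  5        12.50         9.7476        48.7379
  6        12.50         9.2746        55.6474
  7        12.50         8.8245        61.7716
  8     5,012.50     3,366.9189    26,935.3513
  Σ                  3,438.9872    27,209.3146
P = 3,438.9872; Macaulay duration = 27,209.3146 / 3,438.9872 = 7.91201 half-year periods = 3.95601 years.
Modified duration = D_Mac / (1 + y) = 3.95601 / 1.051 = 3.76404 years.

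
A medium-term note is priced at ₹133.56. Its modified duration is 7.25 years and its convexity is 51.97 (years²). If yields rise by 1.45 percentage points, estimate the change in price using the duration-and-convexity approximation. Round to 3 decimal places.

-₹13.311

Duration effect: -D_mod·Δy = -7.25 × (+0.0145) = -0.105125
Convexity effect: ½·C·(Δy)² = 0.5 × 51.97 × (0.0145)² = +0.00546334625
ΔP/P ≈ -0.105125 + 0.00546334625 = -0.09966165375
ΔP ≈ 133.56 × (-0.09966165375) = -13.31081047485.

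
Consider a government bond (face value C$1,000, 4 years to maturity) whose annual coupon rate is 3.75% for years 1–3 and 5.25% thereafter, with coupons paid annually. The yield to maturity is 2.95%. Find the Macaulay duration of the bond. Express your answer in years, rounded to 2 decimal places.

3.79 years

Periodic yield y = 0.0295. Discount each cash flow and weight by its year:
  t   CF        PV=CF/(1+0.0295)^t    t·PV
  1        37.50        36.4254        36.4254
  2        37.50        35.3817        70.7634
  3        37.50        34.3678       103.1035
  4     1,052.50       936.9506     3,747.8025
  Σ                  1,043.1256     3,958.0948
Price P = Σ PV = 1,043.1256.
Macaulay duration = Σ(t·PV) / P = 3,958.0948 / 1,043.1256 = 3.79446 years.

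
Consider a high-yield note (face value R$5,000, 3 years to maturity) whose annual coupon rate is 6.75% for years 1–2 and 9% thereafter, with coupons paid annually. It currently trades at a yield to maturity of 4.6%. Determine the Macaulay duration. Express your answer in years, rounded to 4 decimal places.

Periodic yield y = 0.046. Discount each cash flow and weight by its year:
  t   CF        PV=CF/(1+0.046)^t    t·PV
  1       337.50       322.6577       322.6577
  2       337.50       308.4682       616.9364
  3     5,450.00     4,762.1322    14,286.3966
  Σ                  5,393.2582    15,225.9908
Price P = Σ PV = 5,393.2582.
Macaulay duration = Σ(t·PV) / P = 15,225.9908 / 5,393.2582 = 2.82315 years.

2.8232 years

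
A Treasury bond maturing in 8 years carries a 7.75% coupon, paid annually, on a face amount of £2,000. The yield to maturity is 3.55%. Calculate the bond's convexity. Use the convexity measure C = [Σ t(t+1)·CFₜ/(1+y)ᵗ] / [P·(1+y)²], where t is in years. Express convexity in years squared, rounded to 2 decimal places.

With y = 0.0355:
  t   CF        PV=CF/(1+0.0355)^t    t·PV        t(t+1)·PV
  1       155.00       149.6861       149.6861         299.3723
  2       155.00       144.5545       289.1089         867.3268
  3       155.00       139.5987       418.7961       1,675.1845
  4       155.00       134.8128       539.2514       2,696.2570
  5       155.00       130.1911       650.9553       3,905.7320
  6       155.00       125.7277       754.3664       5,280.5647
  7       155.00       121.4174       849.9219       6,799.3751
  8     2,155.00     1,630.2209    13,041.7670     117,375.9026
  Σ                  2,576.2092    16,693.8531     138,899.7149
P = 2,576.2092.
Convexity = Σ t(t+1)·PV / [P·(1+y)²] = 138,899.7149 / (2,576.2092 × 1.072260) = 50.28287.

50.28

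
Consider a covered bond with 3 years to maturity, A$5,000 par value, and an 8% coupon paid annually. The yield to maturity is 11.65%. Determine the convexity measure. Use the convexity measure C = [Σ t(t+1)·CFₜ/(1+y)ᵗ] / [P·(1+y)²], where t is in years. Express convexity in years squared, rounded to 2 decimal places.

8.66

With y = 0.1165:
  t   CF        PV=CF/(1+0.1165)^t    t·PV        t(t+1)·PV
  1       400.00       358.2624       358.2624         716.5249
  2       400.00       320.8799       641.7598       1,925.2795
  3     5,400.00     3,879.8736    11,639.6208      46,558.4832
  Σ                  4,559.0159    12,639.6431      49,200.2876
P = 4,559.0159.
Convexity = Σ t(t+1)·PV / [P·(1+y)²] = 49,200.2876 / (4,559.0159 × 1.246572) = 8.65723.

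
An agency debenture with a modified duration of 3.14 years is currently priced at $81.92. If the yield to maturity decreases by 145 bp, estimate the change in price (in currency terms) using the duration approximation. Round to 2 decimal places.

Duration approximation: ΔP/P ≈ -D_mod · Δy = -3.14 × (-0.0145) = +0.045530.
ΔP ≈ 81.92 × (+0.045530) = +3.7298176.

+$3.73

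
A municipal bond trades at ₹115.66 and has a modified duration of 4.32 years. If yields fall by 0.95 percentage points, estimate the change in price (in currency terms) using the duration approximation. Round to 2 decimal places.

+₹4.75

Duration approximation: ΔP/P ≈ -D_mod · Δy = -4.32 × (-0.0095) = +0.041040.
ΔP ≈ 115.66 × (+0.041040) = +4.7466864.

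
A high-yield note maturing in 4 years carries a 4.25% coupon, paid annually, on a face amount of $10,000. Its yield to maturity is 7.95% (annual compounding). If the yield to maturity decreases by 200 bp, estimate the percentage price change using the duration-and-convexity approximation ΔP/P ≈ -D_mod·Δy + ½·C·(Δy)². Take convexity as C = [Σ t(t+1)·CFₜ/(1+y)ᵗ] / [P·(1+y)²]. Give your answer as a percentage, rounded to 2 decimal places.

+7.25%

With y = 0.0795:
  t   CF        PV=CF/(1+0.0795)^t    t·PV        t(t+1)·PV
  1       425.00       393.7008       393.7008         787.4016
  2       425.00       364.7066       729.4132       2,188.2397
  3       425.00       337.8477     1,013.5432       4,054.1726
  4    10,425.00     7,676.8928    30,707.5713     153,537.8563
  Σ                  8,773.1479    32,844.2284     160,567.6701
P = 8,773.1479; D_Mac = 3.74372 yrs; D_mod = 3.46801 yrs; C = 15.70570.
Duration effect: -3.46801 × (-0.02) = +0.069360
Convexity effect: 0.5 × 15.70570 × (-0.02)² = +0.0031411
ΔP/P ≈ +0.069360 + 0.0031411 = +0.072501 = +7.2501%.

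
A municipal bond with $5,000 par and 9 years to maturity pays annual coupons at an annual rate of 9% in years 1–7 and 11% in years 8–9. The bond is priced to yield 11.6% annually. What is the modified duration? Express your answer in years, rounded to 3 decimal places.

Periodic yield y = 0.116. First find Macaulay duration:
  t   CF        PV=CF/(1+0.116)^t    t·PV
  1       450.00       403.2258       403.2258
  2       450.00       361.3134       722.6269
  3       450.00       323.7576       971.2727
  4       450.00       290.1053     1,160.4214
  5       450.00       259.9510     1,299.7551
  6       450.00       232.9310     1,397.5862
  7       450.00       208.7196     1,461.0369
  8       550.00       228.5857     1,828.6859
  9     5,550.00     2,066.8799    18,601.9187
  Σ                  4,375.4694    27,846.5296
P = 4,375.4694; Macaulay duration = 27,846.5296 / 4,375.4694 = 6.36424 years.
Modified duration = D_Mac / (1 + y) = 6.36424 / 1.116 = 5.70272 years.

5.703 years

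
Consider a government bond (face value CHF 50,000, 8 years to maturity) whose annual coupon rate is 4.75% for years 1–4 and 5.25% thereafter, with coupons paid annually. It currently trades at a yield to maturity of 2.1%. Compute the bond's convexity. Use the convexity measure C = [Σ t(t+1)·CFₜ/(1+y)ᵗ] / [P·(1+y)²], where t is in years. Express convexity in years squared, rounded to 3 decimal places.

With y = 0.021:
  t   CF        PV=CF/(1+0.021)^t    t·PV        t(t+1)·PV
  1     2,375.00     2,326.1508     2,326.1508       4,652.3017
  2     2,375.00     2,278.3064     4,556.6128      13,669.8384
  3     2,375.00     2,231.4460     6,694.3381      26,777.3524
  4     2,375.00     2,185.5495     8,742.1980      43,710.9898
  5     2,625.00     2,365.9230    11,829.6148      70,977.6885
  6     2,625.00     2,317.2605    13,903.5629      97,324.9402
  7     2,625.00     2,269.5989    15,887.1923     127,097.5386
  8    52,625.00    44,564.2059   356,513.6472   3,208,622.8249
  Σ                 60,538.4410   420,453.3169   3,592,833.4746
P = 60,538.4410.
Convexity = Σ t(t+1)·PV / [P·(1+y)²] = 3,592,833.4746 / (60,538.4410 × 1.042441) = 56.93173.

56.932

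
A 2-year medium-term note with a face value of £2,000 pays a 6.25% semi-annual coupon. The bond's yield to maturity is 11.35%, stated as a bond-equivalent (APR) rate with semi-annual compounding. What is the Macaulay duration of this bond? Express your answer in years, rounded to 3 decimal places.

1.906 years

Periodic yield y = 0.05675. Discount each cash flow and weight by its period:
  t   CF        PV=CF/(1+0.05675)^t    t·PV
  1        62.50        59.1436        59.1436
  2        62.50        55.9674       111.9349
  3        62.50        52.9619       158.8856
  4     2,062.50     1,653.8836     6,615.5343
  Σ                  1,821.9565     6,945.4983
Price P = Σ PV = 1,821.9565.
Macaulay duration = Σ(t·PV) / P = 6,945.4983 / 1,821.9565 = 3.81211 half-year periods.
In years: 3.81211 / 2 = 1.90605 years.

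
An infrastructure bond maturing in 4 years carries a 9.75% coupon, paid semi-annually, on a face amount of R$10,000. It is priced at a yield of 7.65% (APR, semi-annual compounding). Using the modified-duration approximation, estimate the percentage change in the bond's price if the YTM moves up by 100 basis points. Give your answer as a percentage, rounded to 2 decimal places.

-3.30%

Periodic yield y = 0.03825. Modified duration first:
  t   CF        PV=CF/(1+0.03825)^t    t·PV
  1       487.50       469.5401       469.5401
  2       487.50       452.2418       904.4837
  3       487.50       435.5809     1,306.7426
  4       487.50       419.5337     1,678.1348
  5       487.50       404.0777     2,020.3887
  6       487.50       389.1912     2,335.1470
  7       487.50       374.8530     2,623.9713
  8    10,487.50     7,767.0563    62,136.4507
  Σ                 10,712.0748    73,474.8590
P = 10,712.0748; D_Mac = 6.85907 half-year periods = 3.42953 yrs; D_mod = 3.42953/(1+0.03825) = 3.30319 yrs.
ΔP/P ≈ -D_mod · Δy = -3.30319 × (+0.01) = -0.033032 = -3.3032%.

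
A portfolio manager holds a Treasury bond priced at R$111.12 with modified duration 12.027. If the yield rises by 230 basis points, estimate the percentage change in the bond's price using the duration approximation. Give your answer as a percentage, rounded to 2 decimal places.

Duration approximation: ΔP/P ≈ -D_mod · Δy = -12.027 × (+0.023) = -0.276621.
As a percentage: -27.6621%.

-27.66%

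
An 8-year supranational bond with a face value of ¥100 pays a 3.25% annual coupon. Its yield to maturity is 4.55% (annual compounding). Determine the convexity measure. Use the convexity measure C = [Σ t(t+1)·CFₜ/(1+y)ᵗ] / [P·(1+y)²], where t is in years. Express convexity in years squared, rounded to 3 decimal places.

With y = 0.0455:
  t   CF        PV=CF/(1+0.0455)^t    t·PV        t(t+1)·PV
  1         3.25         3.1086         3.1086           6.2171
  2         3.25         2.9733         5.9466          17.8397
  3         3.25         2.8439         8.5316          34.1266
  4         3.25         2.7201        10.8805          54.4023
  5         3.25         2.6017        13.0087          78.0521
  6         3.25         2.4885        14.9311         104.5174
  7         3.25         2.3802        16.6615         133.2917
  8       103.25        72.3266       578.6124       5,207.5118
  Σ                     91.4428       651.6808       5,635.9585
P = 91.4428.
Convexity = Σ t(t+1)·PV / [P·(1+y)²] = 5,635.9585 / (91.4428 × 1.093070) = 56.38584.

56.386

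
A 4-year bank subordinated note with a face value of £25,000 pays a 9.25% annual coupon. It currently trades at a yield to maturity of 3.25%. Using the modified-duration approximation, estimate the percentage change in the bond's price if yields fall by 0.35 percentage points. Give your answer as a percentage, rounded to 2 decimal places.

+1.21%

Periodic yield y = 0.0325. Modified duration first:
  t   CF        PV=CF/(1+0.0325)^t    t·PV
  1     2,312.50     2,239.7094     2,239.7094
  2     2,312.50     2,169.2101     4,338.4202
  3     2,312.50     2,100.9299     6,302.7897
  4    27,312.50    24,032.6252    96,130.5007
  Σ                 30,542.4746   109,011.4200
P = 30,542.4746; D_Mac = 3.56917 yrs; D_mod = 3.56917/(1+0.0325) = 3.45683 yrs.
ΔP/P ≈ -D_mod · Δy = -3.45683 × (-0.0035) = +0.012099 = +1.2099%.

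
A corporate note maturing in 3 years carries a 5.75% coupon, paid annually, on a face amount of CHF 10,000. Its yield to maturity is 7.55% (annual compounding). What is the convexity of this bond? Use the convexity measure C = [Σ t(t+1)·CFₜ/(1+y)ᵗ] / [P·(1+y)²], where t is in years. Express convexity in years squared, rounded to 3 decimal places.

9.619

With y = 0.0755:
  t   CF        PV=CF/(1+0.0755)^t    t·PV        t(t+1)·PV
  1       575.00       534.6351       534.6351       1,069.2701
  2       575.00       497.1037       994.2074       2,982.6223
  3    10,575.00     8,500.5912    25,501.7736     102,007.0946
  Σ                  9,532.3300    27,030.6161     106,058.9870
P = 9,532.3300.
Convexity = Σ t(t+1)·PV / [P·(1+y)²] = 106,058.9870 / (9,532.3300 × 1.156700) = 9.61895.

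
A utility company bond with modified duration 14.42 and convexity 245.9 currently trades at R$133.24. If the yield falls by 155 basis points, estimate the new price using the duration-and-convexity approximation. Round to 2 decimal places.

Duration effect: -D_mod·Δy = -14.42 × (-0.0155) = +0.223510
Convexity effect: ½·C·(Δy)² = 0.5 × 245.9 × (-0.0155)² = +0.0295387375
ΔP/P ≈ +0.223510 + 0.0295387375 = +0.2530487375
New price ≈ 133.24 × (1 + 0.2530487375) = 166.9562137845.

R$166.96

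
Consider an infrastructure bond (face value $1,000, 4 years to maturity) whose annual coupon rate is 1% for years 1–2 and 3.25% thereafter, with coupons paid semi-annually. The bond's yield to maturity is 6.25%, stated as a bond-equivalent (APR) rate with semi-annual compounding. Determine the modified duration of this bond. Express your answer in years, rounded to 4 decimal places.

Periodic yield y = 0.03125. First find Macaulay duration:
  t   CF        PV=CF/(1+0.03125)^t    t·PV
  1         5.00         4.8485         4.8485
  2         5.00         4.7016         9.4031
  3         5.00         4.5591        13.6773
  4         5.00         4.4209        17.6837
  5        16.25        13.9326        69.6632
  6        16.25        13.5104        81.0627
  7        16.25        13.1010        91.7073
  8     1,016.25       794.4908     6,355.9263
  Σ                    853.5650     6,643.9721
P = 853.5650; Macaulay duration = 6,643.9721 / 853.5650 = 7.78379 half-year periods = 3.89190 years.
Modified duration = D_Mac / (1 + y) = 3.89190 / 1.03125 = 3.77396 years.

3.7740 years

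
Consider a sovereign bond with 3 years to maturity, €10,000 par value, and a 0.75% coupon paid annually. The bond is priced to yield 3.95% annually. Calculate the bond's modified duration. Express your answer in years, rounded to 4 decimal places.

Periodic yield y = 0.0395. First find Macaulay duration:
  t   CF        PV=CF/(1+0.0395)^t    t·PV
  1        75.00        72.1501        72.1501
  2        75.00        69.4084       138.8169
  3    10,075.00     8,969.5690    26,908.7069
  Σ                  9,111.1275    27,119.6739
P = 9,111.1275; Macaulay duration = 27,119.6739 / 9,111.1275 = 2.97654 years.
Modified duration = D_Mac / (1 + y) = 2.97654 / 1.0395 = 2.86344 years.

2.8634 years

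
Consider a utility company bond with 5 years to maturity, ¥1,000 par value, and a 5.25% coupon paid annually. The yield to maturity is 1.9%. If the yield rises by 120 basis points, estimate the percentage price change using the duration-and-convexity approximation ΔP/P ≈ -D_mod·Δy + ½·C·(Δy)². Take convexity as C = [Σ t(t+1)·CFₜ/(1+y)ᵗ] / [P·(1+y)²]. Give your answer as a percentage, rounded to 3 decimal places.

With y = 0.019:
  t   CF        PV=CF/(1+0.019)^t    t·PV        t(t+1)·PV
  1        52.50        51.5211        51.5211         103.0422
  2        52.50        50.5605       101.1209         303.3627
  3        52.50        49.6177       148.8531         595.4126
  4        52.50        48.6926       194.7702         973.8511
  5     1,052.50       957.9684     4,789.8420      28,739.0521
  Σ                  1,158.3602     5,286.1074      30,714.7206
P = 1,158.3602; D_Mac = 4.56344 yrs; D_mod = 4.47835 yrs; C = 25.53610.
Duration effect: -4.47835 × (+0.012) = -0.053740
Convexity effect: 0.5 × 25.53610 × (0.012)² = +0.0018386
ΔP/P ≈ -0.053740 + 0.0018386 = -0.051902 = -5.1902%.

-5.190%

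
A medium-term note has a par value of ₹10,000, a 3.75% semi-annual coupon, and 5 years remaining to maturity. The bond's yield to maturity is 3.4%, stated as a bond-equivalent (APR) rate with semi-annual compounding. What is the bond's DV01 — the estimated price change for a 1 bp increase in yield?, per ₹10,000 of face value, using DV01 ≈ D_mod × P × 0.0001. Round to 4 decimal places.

₹4.6047

Periodic yield y = 0.017.
  t   CF        PV=CF/(1+0.017)^t    t·PV
  1       187.50       184.3658       184.3658
  2       187.50       181.2840       362.5679
  3       187.50       178.2536       534.7609
  4       187.50       175.2740       701.0959
  5       187.50       172.3441       861.7207
  6       187.50       169.4633     1,016.7796
  7       187.50       166.6305     1,166.4138
  8       187.50       163.8452     1,310.7614
  9       187.50       161.1064     1,449.9573
  10   10,187.50     8,607.1246    86,071.2465
  Σ                 10,159.6915    93,659.6697
P = 10,159.6915; D_Mac = 9.21875 half-year periods = 4.60938 yrs; D_mod = 4.53233 yrs.
DV01 ≈ 4.53233 × 10,159.6915 × 0.0001 = 4.604704.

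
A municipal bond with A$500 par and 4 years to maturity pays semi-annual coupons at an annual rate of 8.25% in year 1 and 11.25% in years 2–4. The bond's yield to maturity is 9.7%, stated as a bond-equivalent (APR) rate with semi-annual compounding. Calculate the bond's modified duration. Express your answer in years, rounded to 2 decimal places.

Periodic yield y = 0.0485. First find Macaulay duration:
  t   CF        PV=CF/(1+0.0485)^t    t·PV
  1       20.625        19.6710        19.6710
  2       20.625        18.7610        37.5221
  3       28.125        24.3999        73.1996
  4       28.125        23.2712        93.0848
  5       28.125        22.1948       110.9738
  6       28.125        21.1681       127.0086
  7       28.125        20.1889       141.3226
  8      528.125       361.5674     2,892.5391
  Σ                    511.2222     3,495.3215
P = 511.2222; Macaulay duration = 3,495.3215 / 511.2222 = 6.83719 half-year periods = 3.41859 years.
Modified duration = D_Mac / (1 + y) = 3.41859 / 1.0485 = 3.26046 years.

3.26 years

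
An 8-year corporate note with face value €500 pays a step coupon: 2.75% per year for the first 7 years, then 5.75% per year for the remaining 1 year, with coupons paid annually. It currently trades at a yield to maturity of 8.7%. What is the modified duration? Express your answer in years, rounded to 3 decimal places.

Periodic yield y = 0.087. First find Macaulay duration:
  t   CF        PV=CF/(1+0.087)^t    t·PV
  1        13.75        12.6495        12.6495
  2        13.75        11.6371        23.2741
  3        13.75        10.7057        32.1170
  4        13.75         9.8488        39.3953
  5        13.75         9.0606        45.3028
  6        13.75         8.3354        50.0123
  7        13.75         7.6682        53.6777
  8       528.75       271.2777     2,170.2213
  Σ                    341.1829     2,426.6500
P = 341.1829; Macaulay duration = 2,426.6500 / 341.1829 = 7.11246 years.
Modified duration = D_Mac / (1 + y) = 7.11246 / 1.087 = 6.54320 years.

6.543 years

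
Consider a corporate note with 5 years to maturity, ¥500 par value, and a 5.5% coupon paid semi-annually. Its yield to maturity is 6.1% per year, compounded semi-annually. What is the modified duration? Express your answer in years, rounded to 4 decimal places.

4.2989 years

Periodic yield y = 0.0305. First find Macaulay duration:
  t   CF        PV=CF/(1+0.0305)^t    t·PV
  1        13.75        13.3430        13.3430
  2        13.75        12.9481        25.8962
  3        13.75        12.5649        37.6947
  4        13.75        12.1930        48.7720
  5        13.75        11.8321        59.1606
  6        13.75        11.4819        68.8916
  7        13.75        11.1421        77.9946
  8        13.75        10.8123        86.4985
  9        13.75        10.4923        94.4307
  10      513.75       380.4275     3,804.2747
  Σ                    487.2373     4,316.9568
P = 487.2373; Macaulay duration = 4,316.9568 / 487.2373 = 8.86007 half-year periods = 4.43004 years.
Modified duration = D_Mac / (1 + y) = 4.43004 / 1.0305 = 4.29892 years.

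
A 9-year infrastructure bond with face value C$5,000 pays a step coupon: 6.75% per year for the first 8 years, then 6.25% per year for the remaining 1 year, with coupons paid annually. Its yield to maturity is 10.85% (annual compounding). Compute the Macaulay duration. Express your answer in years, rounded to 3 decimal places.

6.716 years

Periodic yield y = 0.1085. Discount each cash flow and weight by its year:
  t   CF        PV=CF/(1+0.1085)^t    t·PV
  1       337.50       304.4655       304.4655
  2       337.50       274.6644       549.3288
  3       337.50       247.7802       743.3407
  4       337.50       223.5275       894.1101
  5       337.50       201.6486     1,008.2432
  6       337.50       181.9113     1,091.4676
  7       337.50       164.1058     1,148.7405
  8       337.50       148.0431     1,184.3449
  9     5,312.50     2,102.2176    18,919.9583
  Σ                  3,848.3641    25,843.9996
Price P = Σ PV = 3,848.3641.
Macaulay duration = Σ(t·PV) / P = 25,843.9996 / 3,848.3641 = 6.71558 years.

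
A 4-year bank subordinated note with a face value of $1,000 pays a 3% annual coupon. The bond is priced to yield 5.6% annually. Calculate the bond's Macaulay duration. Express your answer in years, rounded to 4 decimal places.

3.8190 years

Periodic yield y = 0.056. Discount each cash flow and weight by its year:
  t   CF        PV=CF/(1+0.056)^t    t·PV
  1        30.00        28.4091        28.4091
  2        30.00        26.9025        53.8051
  3        30.00        25.4759        76.4277
  4     1,030.00       828.2883     3,313.1534
  Σ                    909.0759     3,471.7953
Price P = Σ PV = 909.0759.
Macaulay duration = Σ(t·PV) / P = 3,471.7953 / 909.0759 = 3.81904 years.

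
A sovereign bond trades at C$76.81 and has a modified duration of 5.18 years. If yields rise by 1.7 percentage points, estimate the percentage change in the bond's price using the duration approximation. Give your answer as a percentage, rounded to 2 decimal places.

-8.81%

Duration approximation: ΔP/P ≈ -D_mod · Δy = -5.18 × (+0.017) = -0.088060.
As a percentage: -8.8060%.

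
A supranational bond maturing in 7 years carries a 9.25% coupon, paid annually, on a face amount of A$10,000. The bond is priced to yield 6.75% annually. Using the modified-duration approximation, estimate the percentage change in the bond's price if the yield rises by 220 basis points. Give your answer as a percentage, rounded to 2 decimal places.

Periodic yield y = 0.0675. Modified duration first:
  t   CF        PV=CF/(1+0.0675)^t    t·PV
  1       925.00       866.5105       866.5105
  2       925.00       811.7195     1,623.4389
  3       925.00       760.3930     2,281.1789
  4       925.00       712.3119     2,849.2476
  5       925.00       667.2711     3,336.3555
  6       925.00       625.0783     3,750.4699
  7    10,925.00     6,915.8611    48,411.0274
  Σ                 11,359.1453    63,118.2287
P = 11,359.1453; D_Mac = 5.55660 yrs; D_mod = 5.55660/(1+0.0675) = 5.20525 yrs.
ΔP/P ≈ -D_mod · Δy = -5.20525 × (+0.022) = -0.114515 = -11.4515%.

-11.45%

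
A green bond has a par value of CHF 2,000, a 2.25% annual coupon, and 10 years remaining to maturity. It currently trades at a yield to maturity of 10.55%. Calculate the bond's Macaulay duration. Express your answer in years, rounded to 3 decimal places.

Periodic yield y = 0.1055. Discount each cash flow and weight by its year:
  t   CF        PV=CF/(1+0.1055)^t    t·PV
  1        45.00        40.7056        40.7056
  2        45.00        36.8210        73.6419
  3        45.00        33.3071        99.9212
  4        45.00        30.1285       120.5140
  5        45.00        27.2533       136.2664
  6        45.00        24.6524       147.9147
  7        45.00        22.2998       156.0987
  8        45.00        20.1717       161.3736
  9        45.00        18.2467       164.2201
  10    2,045.00       750.0770     7,500.7699
  Σ                  1,003.6630     8,601.4261
Price P = Σ PV = 1,003.6630.
Macaulay duration = Σ(t·PV) / P = 8,601.4261 / 1,003.6630 = 8.57003 years.

8.570 years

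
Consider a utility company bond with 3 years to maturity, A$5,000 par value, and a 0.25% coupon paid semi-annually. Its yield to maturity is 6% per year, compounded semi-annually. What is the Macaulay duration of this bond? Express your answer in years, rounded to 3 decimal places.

Periodic yield y = 0.03. Discount each cash flow and weight by its period:
  t   CF        PV=CF/(1+0.03)^t    t·PV
  1         6.25         6.0680         6.0680
  2         6.25         5.8912        11.7824
  3         6.25         5.7196        17.1589
  4         6.25         5.5530        22.2122
  5         6.25         5.3913        26.9565
  6     5,006.25     4,192.6556    25,155.9334
  Σ                  4,221.2787    25,240.1114
Price P = Σ PV = 4,221.2787.
Macaulay duration = Σ(t·PV) / P = 25,240.1114 / 4,221.2787 = 5.97926 half-year periods.
In years: 5.97926 / 2 = 2.98963 years.

2.990 years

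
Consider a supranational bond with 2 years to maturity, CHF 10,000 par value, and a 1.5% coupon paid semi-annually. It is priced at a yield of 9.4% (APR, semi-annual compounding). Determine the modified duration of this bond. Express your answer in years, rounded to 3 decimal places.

Periodic yield y = 0.047. First find Macaulay duration:
  t   CF        PV=CF/(1+0.047)^t    t·PV
  1        75.00        71.6332        71.6332
  2        75.00        68.4176       136.8352
  3        75.00        65.3463       196.0390
  4    10,075.00     8,384.1363    33,536.5451
  Σ                  8,589.5334    33,941.0525
P = 8,589.5334; Macaulay duration = 33,941.0525 / 8,589.5334 = 3.95144 half-year periods = 1.97572 years.
Modified duration = D_Mac / (1 + y) = 1.97572 / 1.047 = 1.88703 years.

1.887 years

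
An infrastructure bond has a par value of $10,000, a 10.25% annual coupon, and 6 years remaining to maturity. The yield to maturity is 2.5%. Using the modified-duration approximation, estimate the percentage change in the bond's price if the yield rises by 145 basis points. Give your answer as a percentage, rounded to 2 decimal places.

Periodic yield y = 0.025. Modified duration first:
  t   CF        PV=CF/(1+0.025)^t    t·PV
  1     1,025.00     1,000.0000     1,000.0000
  2     1,025.00       975.6098     1,951.2195
  3     1,025.00       951.8144     2,855.4432
  4     1,025.00       928.5994     3,714.3976
  5     1,025.00       905.9506     4,529.7532
  6    11,025.00     9,506.8229    57,040.9377
  Σ                 14,268.7972    71,091.7513
P = 14,268.7972; D_Mac = 4.98232 yrs; D_mod = 4.98232/(1+0.025) = 4.86080 yrs.
ΔP/P ≈ -D_mod · Δy = -4.86080 × (+0.0145) = -0.070482 = -7.0482%.

-7.05%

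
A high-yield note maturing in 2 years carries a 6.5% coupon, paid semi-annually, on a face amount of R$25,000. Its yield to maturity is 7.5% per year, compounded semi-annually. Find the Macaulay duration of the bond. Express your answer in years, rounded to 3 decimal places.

1.907 years

Periodic yield y = 0.0375. Discount each cash flow and weight by its period:
  t   CF        PV=CF/(1+0.0375)^t    t·PV
  1       812.50       783.1325       783.1325
  2       812.50       754.8265     1,509.6531
  3       812.50       727.5436     2,182.6309
  4    25,812.50    22,278.0743    89,112.2971
  Σ                 24,543.5770    93,587.7136
Price P = Σ PV = 24,543.5770.
Macaulay duration = Σ(t·PV) / P = 93,587.7136 / 24,543.5770 = 3.81312 half-year periods.
In years: 3.81312 / 2 = 1.90656 years.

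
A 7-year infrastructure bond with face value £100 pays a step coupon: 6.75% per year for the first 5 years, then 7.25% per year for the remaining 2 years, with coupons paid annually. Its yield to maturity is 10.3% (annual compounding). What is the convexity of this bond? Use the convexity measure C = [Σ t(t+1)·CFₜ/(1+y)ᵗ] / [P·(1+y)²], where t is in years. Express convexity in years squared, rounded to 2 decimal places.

With y = 0.103:
  t   CF        PV=CF/(1+0.103)^t    t·PV        t(t+1)·PV
  1         6.75         6.1197         6.1197          12.2393
  2         6.75         5.5482        11.0964          33.2892
  3         6.75         5.0301        15.0903          60.3613
  4         6.75         4.5604        18.2415          91.2077
  5         6.75         4.1345        20.6727         124.0359
  6         7.25         4.0261        24.1566         169.0963
  7       107.25        53.9969       377.9782       3,023.8256
  Σ                     83.4159       473.3554       3,514.0555
P = 83.4159.
Convexity = Σ t(t+1)·PV / [P·(1+y)²] = 3,514.0555 / (83.4159 × 1.216609) = 34.62651.

34.63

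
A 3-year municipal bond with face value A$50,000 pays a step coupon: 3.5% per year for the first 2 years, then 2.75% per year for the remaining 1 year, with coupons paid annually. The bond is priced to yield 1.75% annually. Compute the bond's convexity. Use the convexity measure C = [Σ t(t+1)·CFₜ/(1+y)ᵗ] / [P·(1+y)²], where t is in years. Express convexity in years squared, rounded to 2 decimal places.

With y = 0.0175:
  t   CF        PV=CF/(1+0.0175)^t    t·PV        t(t+1)·PV
  1     1,750.00     1,719.9017     1,719.9017       3,439.8034
  2     1,750.00     1,690.3211     3,380.6422      10,141.9266
  3    51,375.00    48,769.5312   146,308.5937     585,234.3748
  Σ                 52,179.7540   151,409.1376     598,816.1048
P = 52,179.7540.
Convexity = Σ t(t+1)·PV / [P·(1+y)²] = 598,816.1048 / (52,179.7540 × 1.035306) = 11.08467.

11.08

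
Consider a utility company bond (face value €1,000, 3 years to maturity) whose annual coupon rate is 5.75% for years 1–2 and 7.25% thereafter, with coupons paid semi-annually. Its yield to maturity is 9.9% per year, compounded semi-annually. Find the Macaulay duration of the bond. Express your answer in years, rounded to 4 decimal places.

2.7837 years

Periodic yield y = 0.0495. Discount each cash flow and weight by its period:
  t   CF        PV=CF/(1+0.0495)^t    t·PV
  1        28.75        27.3940        27.3940
  2        28.75        26.1020        52.2039
  3        28.75        24.8708        74.6125
  4        28.75        23.6978        94.7912
  5        36.25        28.4705       142.3527
  6     1,036.25       775.4787     4,652.8723
  Σ                    906.0139     5,044.2267
Price P = Σ PV = 906.0139.
Macaulay duration = Σ(t·PV) / P = 5,044.2267 / 906.0139 = 5.56749 half-year periods.
In years: 5.56749 / 2 = 2.78375 years.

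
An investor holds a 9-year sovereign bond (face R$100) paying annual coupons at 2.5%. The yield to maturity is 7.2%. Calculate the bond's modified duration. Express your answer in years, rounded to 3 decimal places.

7.431 years

Periodic yield y = 0.072. First find Macaulay duration:
  t   CF        PV=CF/(1+0.072)^t    t·PV
  1         2.50         2.3321         2.3321
  2         2.50         2.1755         4.3509
  3         2.50         2.0293         6.0880
  4         2.50         1.8930         7.5722
  5         2.50         1.7659         8.8295
  6         2.50         1.6473         9.8838
  7         2.50         1.5367        10.7566
  8         2.50         1.4334        11.4676
  9       102.50        54.8240       493.4161
  Σ                     69.6372       554.6967
P = 69.6372; Macaulay duration = 554.6967 / 69.6372 = 7.96552 years.
Modified duration = D_Mac / (1 + y) = 7.96552 / 1.072 = 7.43052 years.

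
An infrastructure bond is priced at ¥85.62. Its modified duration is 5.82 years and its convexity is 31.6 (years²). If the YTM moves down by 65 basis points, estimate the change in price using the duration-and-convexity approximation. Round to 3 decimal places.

+¥3.296

Duration effect: -D_mod·Δy = -5.82 × (-0.0065) = +0.037830
Convexity effect: ½·C·(Δy)² = 0.5 × 31.6 × (-0.0065)² = +0.00066755
ΔP/P ≈ +0.037830 + 0.00066755 = +0.03849755
ΔP ≈ 85.62 × (+0.03849755) = +3.296160231.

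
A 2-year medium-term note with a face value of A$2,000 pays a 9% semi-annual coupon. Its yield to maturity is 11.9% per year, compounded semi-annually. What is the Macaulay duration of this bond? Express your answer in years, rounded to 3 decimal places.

1.871 years

Periodic yield y = 0.0595. Discount each cash flow and weight by its period:
  t   CF        PV=CF/(1+0.0595)^t    t·PV
  1        90.00        84.9457        84.9457
  2        90.00        80.1753       160.3506
  3        90.00        75.6728       227.0183
  4     2,090.00     1,658.6030     6,634.4119
  Σ                  1,899.3968     7,106.7266
Price P = Σ PV = 1,899.3968.
Macaulay duration = Σ(t·PV) / P = 7,106.7266 / 1,899.3968 = 3.74157 half-year periods.
In years: 3.74157 / 2 = 1.87079 years.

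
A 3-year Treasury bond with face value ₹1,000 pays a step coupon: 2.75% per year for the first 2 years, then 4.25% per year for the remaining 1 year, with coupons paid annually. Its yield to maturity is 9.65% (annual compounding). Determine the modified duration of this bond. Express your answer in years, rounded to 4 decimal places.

2.6566 years

Periodic yield y = 0.0965. First find Macaulay duration:
  t   CF        PV=CF/(1+0.0965)^t    t·PV
  1        27.50        25.0798        25.0798
  2        27.50        22.8726        45.7452
  3     1,042.50       790.7699     2,372.3098
  Σ                    838.7223     2,443.1348
P = 838.7223; Macaulay duration = 2,443.1348 / 838.7223 = 2.91292 years.
Modified duration = D_Mac / (1 + y) = 2.91292 / 1.0965 = 2.65657 years.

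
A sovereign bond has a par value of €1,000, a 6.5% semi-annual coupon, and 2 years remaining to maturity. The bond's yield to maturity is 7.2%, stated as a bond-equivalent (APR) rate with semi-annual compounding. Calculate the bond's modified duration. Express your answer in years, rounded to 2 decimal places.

Periodic yield y = 0.036. First find Macaulay duration:
  t   CF        PV=CF/(1+0.036)^t    t·PV
  1        32.50        31.3707        31.3707
  2        32.50        30.2806        60.5611
  3        32.50        29.2283        87.6850
  4     1,032.50       896.2951     3,585.1805
  Σ                    987.1747     3,764.7973
P = 987.1747; Macaulay duration = 3,764.7973 / 987.1747 = 3.81371 half-year periods = 1.90685 years.
Modified duration = D_Mac / (1 + y) = 1.90685 / 1.036 = 1.84059 years.

1.84 years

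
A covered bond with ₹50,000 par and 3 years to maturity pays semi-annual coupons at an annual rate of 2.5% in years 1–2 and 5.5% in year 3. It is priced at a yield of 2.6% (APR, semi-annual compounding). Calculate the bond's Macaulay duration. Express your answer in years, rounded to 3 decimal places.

Periodic yield y = 0.013. Discount each cash flow and weight by its period:
  t   CF        PV=CF/(1+0.013)^t    t·PV
  1       625.00       616.9793       616.9793
  2       625.00       609.0615     1,218.1229
  3       625.00       601.2453     1,803.7358
  4       625.00       593.5294     2,374.1176
  5     1,375.00     1,289.0076     6,445.0379
  6    51,375.00    47,543.9393   285,263.6358
  Σ                 51,253.7623   297,721.6293
Price P = Σ PV = 51,253.7623.
Macaulay duration = Σ(t·PV) / P = 297,721.6293 / 51,253.7623 = 5.80878 half-year periods.
In years: 5.80878 / 2 = 2.90439 years.

2.904 years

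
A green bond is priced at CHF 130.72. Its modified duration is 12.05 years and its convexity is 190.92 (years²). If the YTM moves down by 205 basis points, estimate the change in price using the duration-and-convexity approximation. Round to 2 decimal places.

Duration effect: -D_mod·Δy = -12.05 × (-0.0205) = +0.247025
Convexity effect: ½·C·(Δy)² = 0.5 × 190.92 × (-0.0205)² = +0.040117065
ΔP/P ≈ +0.247025 + 0.040117065 = +0.287142065
ΔP ≈ 130.72 × (+0.287142065) = +37.5352107368.

+CHF 37.54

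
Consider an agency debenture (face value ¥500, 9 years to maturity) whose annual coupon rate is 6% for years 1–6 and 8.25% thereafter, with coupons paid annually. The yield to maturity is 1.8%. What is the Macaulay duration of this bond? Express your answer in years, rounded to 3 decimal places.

Periodic yield y = 0.018. Discount each cash flow and weight by its year:
  t   CF        PV=CF/(1+0.018)^t    t·PV
  1        30.00        29.4695        29.4695
  2        30.00        28.9485        57.8970
  3        30.00        28.4366        85.3098
  4        30.00        27.9338       111.7352
  5        30.00        27.4399       137.1994
  6        30.00        26.9547       161.7282
  7        41.25        36.4074       254.8517
  8        41.25        35.7636       286.1091
  9       541.25       460.9650     4,148.6846
  Σ                    702.3190     5,272.9847
Price P = Σ PV = 702.3190.
Macaulay duration = Σ(t·PV) / P = 5,272.9847 / 702.3190 = 7.50796 years.

7.508 years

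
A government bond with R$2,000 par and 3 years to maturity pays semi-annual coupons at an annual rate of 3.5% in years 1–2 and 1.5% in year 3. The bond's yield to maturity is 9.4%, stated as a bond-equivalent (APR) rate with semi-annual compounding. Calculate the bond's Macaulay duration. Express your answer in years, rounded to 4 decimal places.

2.8630 years

Periodic yield y = 0.047. Discount each cash flow and weight by its period:
  t   CF        PV=CF/(1+0.047)^t    t·PV
  1        35.00        33.4288        33.4288
  2        35.00        31.9282        63.8564
  3        35.00        30.4950        91.4849
  4        35.00        29.1260       116.5041
  5        15.00        11.9222        59.6112
  6     2,015.00     1,529.6602     9,177.9611
  Σ                  1,666.5605     9,542.8465
Price P = Σ PV = 1,666.5605.
Macaulay duration = Σ(t·PV) / P = 9,542.8465 / 1,666.5605 = 5.72607 half-year periods.
In years: 5.72607 / 2 = 2.86304 years.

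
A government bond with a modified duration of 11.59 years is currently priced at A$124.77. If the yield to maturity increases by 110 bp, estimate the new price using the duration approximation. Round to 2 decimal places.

Duration approximation: ΔP/P ≈ -D_mod · Δy = -11.59 × (+0.011) = -0.127490.
New price ≈ 124.77 × (1 - 0.127490) = 108.8630727.

A$108.86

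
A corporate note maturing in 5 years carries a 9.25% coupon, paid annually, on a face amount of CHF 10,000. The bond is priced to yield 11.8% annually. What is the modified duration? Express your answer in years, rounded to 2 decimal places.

3.74 years

Periodic yield y = 0.118. First find Macaulay duration:
  t   CF        PV=CF/(1+0.118)^t    t·PV
  1       925.00       827.3703       827.3703
  2       925.00       740.0450     1,480.0900
  3       925.00       661.9365     1,985.8095
  4       925.00       592.0720     2,368.2880
  5    10,925.00     6,254.7856    31,273.9280
  Σ                  9,076.2094    37,935.4858
P = 9,076.2094; Macaulay duration = 37,935.4858 / 9,076.2094 = 4.17966 years.
Modified duration = D_Mac / (1 + y) = 4.17966 / 1.118 = 3.73852 years.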